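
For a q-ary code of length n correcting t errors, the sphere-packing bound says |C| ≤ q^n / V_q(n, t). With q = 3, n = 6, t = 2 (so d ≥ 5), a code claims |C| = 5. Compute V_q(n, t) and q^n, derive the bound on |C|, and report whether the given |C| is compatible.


V_q(n, t) = 73, q^n = 729, Hamming bound = 9, |C| = 5 ≤ bound (satisfied).

Step 1: Compute V_q(n, t) = Σ_{j=0}^2 C(n, j) (q−1)^j.
  j = 0: C(6,0)·(2)^0 = 1·1 = 1.
  j = 1: C(6,1)·(2)^1 = 6·2 = 12.
  j = 2: C(6,2)·(2)^2 = 15·4 = 60.
  V_q(n, t) = 1 + 12 + 60 = 73.
Step 2: q^n = 3^6 = 729.
Step 3: Hamming bound ⌊q^n / V_q(n,t)⌋ = ⌊729/73⌋ = 9.
Step 4: Compare |C| = 5 to 9: satisfied.
The claimed |C| lies below the Hamming bound.


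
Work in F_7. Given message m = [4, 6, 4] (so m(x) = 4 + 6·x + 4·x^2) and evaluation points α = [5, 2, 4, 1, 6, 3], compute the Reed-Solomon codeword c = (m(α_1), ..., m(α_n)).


c = [1, 4, 1, 0, 2, 2]

Message polynomial: m(x) = 4 + 6·x + 4·x^2 (mod 7).
For each evaluation point α_i, compute m(α_i) mod 7:
  α_1 = 5: Horner steps 4 → 5 → 1, so m(5) = 1.
  α_2 = 2: Horner steps 4 → 0 → 4, so m(2) = 4.
  α_3 = 4: Horner steps 4 → 1 → 1, so m(4) = 1.
  α_4 = 1: Horner steps 4 → 3 → 0, so m(1) = 0.
  α_5 = 6: Horner steps 4 → 2 → 2, so m(6) = 2.
  α_6 = 3: Horner steps 4 → 4 → 2, so m(3) = 2.
Codeword c = [1, 4, 1, 0, 2, 2] ∈ F_7^6.


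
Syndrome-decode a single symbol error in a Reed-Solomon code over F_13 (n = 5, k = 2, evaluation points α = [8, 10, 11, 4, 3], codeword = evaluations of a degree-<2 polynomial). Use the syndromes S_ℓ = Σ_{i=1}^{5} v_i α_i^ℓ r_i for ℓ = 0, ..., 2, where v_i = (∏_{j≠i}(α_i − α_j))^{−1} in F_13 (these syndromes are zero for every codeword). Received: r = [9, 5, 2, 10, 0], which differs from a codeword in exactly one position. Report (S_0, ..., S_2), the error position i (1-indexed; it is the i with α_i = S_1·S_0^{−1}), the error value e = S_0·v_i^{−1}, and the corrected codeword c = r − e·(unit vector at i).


S = (8, 12, 5), error at position 1, error magnitude e = 11, c = [11, 5, 2, 10, 0].

Step 1: column multipliers v_i = (∏_{j≠i}(α_i − α_j))^{−1} mod 13.
  i = 1 (α = 8): (8−10)(8−11)(8−4)(8−3) = (−2)·(−3)·4·5 = 120 ≡ 3, so v_1 = 3^{−1} = 9 (mod 13).
  i = 2 (α = 10): (10−8)(10−11)(10−4)(10−3) = 2·(−1)·6·7 = −84 ≡ 7, so v_2 = 7^{−1} = 2 (mod 13).
  i = 3 (α = 11): (11−8)(11−10)(11−4)(11−3) = 3·1·7·8 = 168 ≡ 12, so v_3 = 12^{−1} = 12 (mod 13).
  i = 4 (α = 4): (4−8)(4−10)(4−11)(4−3) = (−4)·(−6)·(−7)·1 = −168 ≡ 1, so v_4 = 1^{−1} = 1 (mod 13).
  i = 5 (α = 3): (3−8)(3−10)(3−11)(3−4) = (−5)·(−7)·(−8)·(−1) = 280 ≡ 7, so v_5 = 7^{−1} = 2 (mod 13).
  v = [9, 2, 12, 1, 2].
Step 2: syndromes of r = [9, 5, 2, 10, 0] (all sums mod 13).
  S_0 = Σ v_i r_i = 9·9 + 2·5 + 12·2 + 1·10 + 2·0 = 125 ≡ 8.
  S_1 = Σ v_i α_i r_i = 9·8·9 + 2·10·5 + 12·11·2 + 1·4·10 + 2·3·0 = 1052 ≡ 12.
  α_i^2 mod 13 = [12, 9, 4, 3, 9].
  S_2 = Σ v_i α_i^2 r_i = 9·12·9 + 2·9·5 + 12·4·2 + 1·3·10 + 2·9·0 = 1188 ≡ 5.
  S = (8, 12, 5) ≠ 0, so r is not a codeword (an error is present).
Step 3: locate the error. For a single error e at position i, S_ℓ = v_i·e·α_i^ℓ, so α_err = S_1/S_0.
  S_0^{−1} = 8^{−1} = 5 (mod 13), so α_err = 12·5 = 60 ≡ 8 = α_1. Error position i = 1.
  Consistency check: S_2/S_1 = 5·12 = 60 ≡ 8 = α_err ✓ (single-error assumption holds).
Step 4: error magnitude e = S_0/v_1 = S_0·∏_{j≠1}(α_1 − α_j) = 8·3 = 24 ≡ 11 (mod 13).
Step 5: correct position 1: c_1 = r_1 − e = 9 − 11 ≡ 11 (mod 13). Hence c = [11, 5, 2, 10, 0].
  Check: interpolating c through the α_i gives m(x) = 9 + 10·x (degree < 2) with m(α_i) = c_i for every i, so c is indeed a codeword.


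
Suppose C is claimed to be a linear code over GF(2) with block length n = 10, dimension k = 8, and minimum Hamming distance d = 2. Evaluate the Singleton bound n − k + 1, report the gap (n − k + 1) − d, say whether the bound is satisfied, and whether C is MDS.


Singleton RHS = n − k + 1 = 3, slack = 1, bound satisfied, not MDS.

Singleton bound: d ≤ n − k + 1.
Here n = 10, k = 8, so n − k + 1 = 3.
Given d = 2, check d ≤ 3: YES.
Slack = (n − k + 1) − d = 1.
The code is NOT MDS (slack = 1 > 0).
Description: the claimed parameters are [10, 8, 2]_2; such a code would be non-MDS.


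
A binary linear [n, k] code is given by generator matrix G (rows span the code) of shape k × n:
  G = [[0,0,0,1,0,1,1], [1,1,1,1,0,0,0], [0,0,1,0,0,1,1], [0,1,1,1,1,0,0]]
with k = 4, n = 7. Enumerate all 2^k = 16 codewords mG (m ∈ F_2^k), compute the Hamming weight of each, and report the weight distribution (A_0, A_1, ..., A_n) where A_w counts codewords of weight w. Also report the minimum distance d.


Weight distribution: A_0 = 1, A_2 = 4, A_3 = 2, A_4 = 3, A_5 = 6. Minimum distance d = 2.

Enumerate all 2^4 = 16 messages m ∈ F_2^4.
For each, compute codeword c = mG in F_2^7, then tally its weight.
  m = 0000 → c = 0000000, weight = 0.
  m = 1000 → c = 0001011, weight = 3.
  m = 0100 → c = 1111000, weight = 4.
  m = 1100 → c = 1110011, weight = 5.
  m = 0010 → c = 0010011, weight = 3.
  m = 1010 → c = 0011000, weight = 2.
  m = 0110 → c = 1101011, weight = 5.
  m = 1110 → c = 1100000, weight = 2.
  m = 0001 → c = 0111100, weight = 4.
  m = 1001 → c = 0110111, weight = 5.
  m = 0101 → c = 1000100, weight = 2.
  m = 1101 → c = 1001111, weight = 5.
  m = 0011 → c = 0101111, weight = 5.
  m = 1011 → c = 0100100, weight = 2.
  m = 0111 → c = 1010111, weight = 5.
  m = 1111 → c = 1011100, weight = 4.
Tally weights:
  weight 0: 1 codewords.
  weight 2: 4 codewords.
  weight 3: 2 codewords.
  weight 4: 3 codewords.
  weight 5: 6 codewords.
Minimum distance d = smallest w > 0 with A_w > 0 = 2.
Sanity: Σ A_w = 16 = 2^4 = 16 ✓.


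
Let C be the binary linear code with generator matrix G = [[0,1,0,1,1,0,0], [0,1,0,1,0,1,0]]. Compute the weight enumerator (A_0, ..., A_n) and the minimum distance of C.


Weight distribution: A_0 = 1, A_2 = 1, A_3 = 2. Minimum distance d = 2.

Enumerate all 2^2 = 4 messages m ∈ F_2^2.
For each, compute codeword c = mG in F_2^7, then tally its weight.
  m = 00 → c = 0000000, weight = 0.
  m = 10 → c = 0101100, weight = 3.
  m = 01 → c = 0101010, weight = 3.
  m = 11 → c = 0000110, weight = 2.
Tally weights:
  weight 0: 1 codewords.
  weight 2: 1 codewords.
  weight 3: 2 codewords.
Minimum distance d = smallest w > 0 with A_w > 0 = 2.
Sanity: Σ A_w = 4 = 2^2 = 4 ✓.


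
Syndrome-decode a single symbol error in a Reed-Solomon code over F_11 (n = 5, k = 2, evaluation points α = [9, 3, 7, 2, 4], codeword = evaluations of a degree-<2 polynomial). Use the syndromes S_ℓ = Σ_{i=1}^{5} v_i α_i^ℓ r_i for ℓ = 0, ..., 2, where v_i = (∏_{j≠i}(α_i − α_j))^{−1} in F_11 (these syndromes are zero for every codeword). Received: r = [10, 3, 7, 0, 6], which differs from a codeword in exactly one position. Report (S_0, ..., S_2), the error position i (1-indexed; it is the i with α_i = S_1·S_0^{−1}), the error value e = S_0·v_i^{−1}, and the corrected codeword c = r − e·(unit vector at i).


S = (3, 10, 4), error at position 3, error magnitude e = 3, c = [10, 3, 4, 0, 6].

Step 1: column multipliers v_i = (∏_{j≠i}(α_i − α_j))^{−1} mod 11.
  i = 1 (α = 9): (9−3)(9−7)(9−2)(9−4) = 6·2·7·5 = 420 ≡ 2, so v_1 = 2^{−1} = 6 (mod 11).
  i = 2 (α = 3): (3−9)(3−7)(3−2)(3−4) = (−6)·(−4)·1·(−1) = −24 ≡ 9, so v_2 = 9^{−1} = 5 (mod 11).
  i = 3 (α = 7): (7−9)(7−3)(7−2)(7−4) = (−2)·4·5·3 = −120 ≡ 1, so v_3 = 1^{−1} = 1 (mod 11).
  i = 4 (α = 2): (2−9)(2−3)(2−7)(2−4) = (−7)·(−1)·(−5)·(−2) = 70 ≡ 4, so v_4 = 4^{−1} = 3 (mod 11).
  i = 5 (α = 4): (4−9)(4−3)(4−7)(4−2) = (−5)·1·(−3)·2 = 30 ≡ 8, so v_5 = 8^{−1} = 7 (mod 11).
  v = [6, 5, 1, 3, 7].
Step 2: syndromes of r = [10, 3, 7, 0, 6] (all sums mod 11).
  S_0 = Σ v_i r_i = 6·10 + 5·3 + 1·7 + 3·0 + 7·6 = 124 ≡ 3.
  S_1 = Σ v_i α_i r_i = 6·9·10 + 5·3·3 + 1·7·7 + 3·2·0 + 7·4·6 = 802 ≡ 10.
  α_i^2 mod 11 = [4, 9, 5, 4, 5].
  S_2 = Σ v_i α_i^2 r_i = 6·4·10 + 5·9·3 + 1·5·7 + 3·4·0 + 7·5·6 = 620 ≡ 4.
  S = (3, 10, 4) ≠ 0, so r is not a codeword (an error is present).
Step 3: locate the error. For a single error e at position i, S_ℓ = v_i·e·α_i^ℓ, so α_err = S_1/S_0.
  S_0^{−1} = 3^{−1} = 4 (mod 11), so α_err = 10·4 = 40 ≡ 7 = α_3. Error position i = 3.
  Consistency check: S_2/S_1 = 4·10 = 40 ≡ 7 = α_err ✓ (single-error assumption holds).
Step 4: error magnitude e = S_0/v_3 = S_0·∏_{j≠3}(α_3 − α_j) = 3·1 = 3 ≡ 3 (mod 11).
Step 5: correct position 3: c_3 = r_3 − e = 7 − 3 ≡ 4 (mod 11). Hence c = [10, 3, 4, 0, 6].
  Check: interpolating c through the α_i gives m(x) = 5 + 3·x (degree < 2) with m(α_i) = c_i for every i, so c is indeed a codeword.


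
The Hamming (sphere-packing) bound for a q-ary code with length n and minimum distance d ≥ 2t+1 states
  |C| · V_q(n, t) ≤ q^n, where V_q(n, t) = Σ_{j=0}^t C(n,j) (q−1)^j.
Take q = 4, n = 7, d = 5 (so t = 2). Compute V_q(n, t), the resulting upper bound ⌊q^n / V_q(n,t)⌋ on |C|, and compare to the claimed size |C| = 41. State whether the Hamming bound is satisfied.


V_q(n, t) = 211, q^n = 16384, Hamming bound = 77, |C| = 41 ≤ bound (satisfied).

Step 1: Compute V_q(n, t) = Σ_{j=0}^2 C(n, j) (q−1)^j.
  j = 0: C(7,0)·(3)^0 = 1·1 = 1.
  j = 1: C(7,1)·(3)^1 = 7·3 = 21.
  j = 2: C(7,2)·(3)^2 = 21·9 = 189.
  V_q(n, t) = 1 + 21 + 189 = 211.
Step 2: q^n = 4^7 = 16384.
Step 3: Hamming bound ⌊q^n / V_q(n,t)⌋ = ⌊16384/211⌋ = 77.
Step 4: Compare |C| = 41 to 77: satisfied.
The claimed |C| lies below the Hamming bound.


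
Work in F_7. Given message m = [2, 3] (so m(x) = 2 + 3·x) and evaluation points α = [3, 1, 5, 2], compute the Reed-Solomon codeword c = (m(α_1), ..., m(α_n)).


c = [4, 5, 3, 1]

Message polynomial: m(x) = 2 + 3·x (mod 7).
For each evaluation point α_i, compute m(α_i) mod 7:
  α_1 = 3: Horner steps 3 → 4, so m(3) = 4.
  α_2 = 1: Horner steps 3 → 5, so m(1) = 5.
  α_3 = 5: Horner steps 3 → 3, so m(5) = 3.
  α_4 = 2: Horner steps 3 → 1, so m(2) = 1.
Codeword c = [4, 5, 3, 1] ∈ F_7^4.


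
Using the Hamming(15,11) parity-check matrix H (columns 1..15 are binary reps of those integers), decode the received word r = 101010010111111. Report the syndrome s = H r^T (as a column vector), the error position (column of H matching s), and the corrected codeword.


s = (1, 1, 1, 0)^T, error position = 14, corrected codeword c = 101010010111101

Compute s = H r^T mod 2 one row at a time:
  s_1 = 1 + 0 + 1 + 1 + 1 + 1 + 1 + 1 = 7 ≡ 1 (mod 2).
  s_2 = 0 + 1 + 0 + 0 + 1 + 1 + 1 + 1 = 5 ≡ 1 (mod 2).
  s_3 = 0 + 1 + 0 + 0 + 1 + 1 + 1 + 1 = 5 ≡ 1 (mod 2).
  s_4 = 1 + 1 + 1 + 0 + 0 + 1 + 1 + 1 = 6 ≡ 0 (mod 2).
s = (1, 1, 1, 0)^T — this equals column 14 of H (binary 1110), so error is at position 14.
Correct: flip bit 14 of r = 101010010111111 to get c = 101010010111101.


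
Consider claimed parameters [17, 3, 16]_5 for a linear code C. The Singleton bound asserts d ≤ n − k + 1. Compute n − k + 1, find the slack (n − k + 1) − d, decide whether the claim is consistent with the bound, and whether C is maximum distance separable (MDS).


Singleton RHS = n − k + 1 = 15, slack = -1, bound violated (no such code; not MDS).

Singleton bound: d ≤ n − k + 1.
Here n = 17, k = 3, so n − k + 1 = 15.
Given d = 16, check d ≤ 15: NO.
Slack = (n − k + 1) − d = -1.
The slack is negative: d = 16 exceeds n − k + 1 = 15 by 1, so the Singleton bound is violated and no linear [17, 3, 16]_5 code can exist. In particular it is not MDS (MDS requires d = n − k + 1 exactly).
Description: the claimed parameters are [17, 3, 16]_5; such a code would be impossible (violates the Singleton bound).


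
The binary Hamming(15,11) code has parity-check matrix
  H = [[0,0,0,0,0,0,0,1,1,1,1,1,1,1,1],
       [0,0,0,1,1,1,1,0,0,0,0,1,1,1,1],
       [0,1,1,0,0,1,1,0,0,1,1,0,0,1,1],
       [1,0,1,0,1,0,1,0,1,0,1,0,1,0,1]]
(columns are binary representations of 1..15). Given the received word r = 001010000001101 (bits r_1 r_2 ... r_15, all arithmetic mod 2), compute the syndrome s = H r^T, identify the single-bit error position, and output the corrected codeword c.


s = (1, 0, 0, 0)^T, error position = 8, corrected codeword c = 001010010001101

Compute s = H r^T mod 2 one row at a time:
  s_1 = 0 + 0 + 0 + 0 + 1 + 1 + 0 + 1 = 3 ≡ 1 (mod 2).
  s_2 = 0 + 1 + 0 + 0 + 1 + 1 + 0 + 1 = 4 ≡ 0 (mod 2).
  s_3 = 0 + 1 + 0 + 0 + 0 + 0 + 0 + 1 = 2 ≡ 0 (mod 2).
  s_4 = 0 + 1 + 1 + 0 + 0 + 0 + 1 + 1 = 4 ≡ 0 (mod 2).
s = (1, 0, 0, 0)^T — this equals column 8 of H (binary 1000), so error is at position 8.
Correct: flip bit 8 of r = 001010000001101 to get c = 001010010001101.


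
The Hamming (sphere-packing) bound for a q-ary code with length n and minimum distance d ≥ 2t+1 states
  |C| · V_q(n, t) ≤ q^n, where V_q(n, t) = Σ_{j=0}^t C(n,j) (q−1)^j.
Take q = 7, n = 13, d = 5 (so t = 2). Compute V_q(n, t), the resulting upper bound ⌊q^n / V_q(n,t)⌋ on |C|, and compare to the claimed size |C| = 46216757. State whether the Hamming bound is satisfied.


V_q(n, t) = 2887, q^n = 96889010407, Hamming bound = 33560446, |C| = 46216757 > bound (violated).

Step 1: Compute V_q(n, t) = Σ_{j=0}^2 C(n, j) (q−1)^j.
  j = 0: C(13,0)·(6)^0 = 1·1 = 1.
  j = 1: C(13,1)·(6)^1 = 13·6 = 78.
  j = 2: C(13,2)·(6)^2 = 78·36 = 2808.
  V_q(n, t) = 1 + 78 + 2808 = 2887.
Step 2: q^n = 7^13 = 96889010407.
Step 3: Hamming bound ⌊q^n / V_q(n,t)⌋ = ⌊96889010407/2887⌋ = 33560446.
Step 4: Compare |C| = 46216757 to 33560446: violated.
The claimed |C| lies above the Hamming bound, so no 7-ary code of length 13 with d ≥ 5 can have 46216757 codewords.


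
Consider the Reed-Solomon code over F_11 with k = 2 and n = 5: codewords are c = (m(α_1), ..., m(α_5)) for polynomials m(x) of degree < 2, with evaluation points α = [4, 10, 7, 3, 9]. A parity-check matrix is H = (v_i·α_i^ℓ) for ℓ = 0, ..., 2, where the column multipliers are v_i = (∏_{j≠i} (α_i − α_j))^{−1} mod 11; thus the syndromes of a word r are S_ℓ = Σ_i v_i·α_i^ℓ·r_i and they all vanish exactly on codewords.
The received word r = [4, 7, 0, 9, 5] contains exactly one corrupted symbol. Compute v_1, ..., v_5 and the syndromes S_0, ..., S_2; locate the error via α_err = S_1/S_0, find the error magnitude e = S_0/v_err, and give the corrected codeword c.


S = (8, 6, 10), error at position 5, error magnitude e = 4, c = [4, 7, 0, 9, 1].

Step 1: column multipliers v_i = (∏_{j≠i}(α_i − α_j))^{−1} mod 11.
  i = 1 (α = 4): (4−10)(4−7)(4−3)(4−9) = (−6)·(−3)·1·(−5) = −90 ≡ 9, so v_1 = 9^{−1} = 5 (mod 11).
  i = 2 (α = 10): (10−4)(10−7)(10−3)(10−9) = 6·3·7·1 = 126 ≡ 5, so v_2 = 5^{−1} = 9 (mod 11).
  i = 3 (α = 7): (7−4)(7−10)(7−3)(7−9) = 3·(−3)·4·(−2) = 72 ≡ 6, so v_3 = 6^{−1} = 2 (mod 11).
  i = 4 (α = 3): (3−4)(3−10)(3−7)(3−9) = (−1)·(−7)·(−4)·(−6) = 168 ≡ 3, so v_4 = 3^{−1} = 4 (mod 11).
  i = 5 (α = 9): (9−4)(9−10)(9−7)(9−3) = 5·(−1)·2·6 = −60 ≡ 6, so v_5 = 6^{−1} = 2 (mod 11).
  v = [5, 9, 2, 4, 2].
Step 2: syndromes of r = [4, 7, 0, 9, 5] (all sums mod 11).
  S_0 = Σ v_i r_i = 5·4 + 9·7 + 2·0 + 4·9 + 2·5 = 129 ≡ 8.
  S_1 = Σ v_i α_i r_i = 5·4·4 + 9·10·7 + 2·7·0 + 4·3·9 + 2·9·5 = 908 ≡ 6.
  α_i^2 mod 11 = [5, 1, 5, 9, 4].
  S_2 = Σ v_i α_i^2 r_i = 5·5·4 + 9·1·7 + 2·5·0 + 4·9·9 + 2·4·5 = 527 ≡ 10.
  S = (8, 6, 10) ≠ 0, so r is not a codeword (an error is present).
Step 3: locate the error. For a single error e at position i, S_ℓ = v_i·e·α_i^ℓ, so α_err = S_1/S_0.
  S_0^{−1} = 8^{−1} = 7 (mod 11), so α_err = 6·7 = 42 ≡ 9 = α_5. Error position i = 5.
  Consistency check: S_2/S_1 = 10·2 = 20 ≡ 9 = α_err ✓ (single-error assumption holds).
Step 4: error magnitude e = S_0/v_5 = S_0·∏_{j≠5}(α_5 − α_j) = 8·6 = 48 ≡ 4 (mod 11).
Step 5: correct position 5: c_5 = r_5 − e = 5 − 4 ≡ 1 (mod 11). Hence c = [4, 7, 0, 9, 1].
  Check: interpolating c through the α_i gives m(x) = 2 + 6·x (degree < 2) with m(α_i) = c_i for every i, so c is indeed a codeword.


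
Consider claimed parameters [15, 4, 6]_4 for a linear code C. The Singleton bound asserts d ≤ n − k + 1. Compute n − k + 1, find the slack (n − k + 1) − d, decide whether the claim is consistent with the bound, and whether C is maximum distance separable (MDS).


Singleton RHS = n − k + 1 = 12, slack = 6, bound satisfied, not MDS.

Singleton bound: d ≤ n − k + 1.
Here n = 15, k = 4, so n − k + 1 = 12.
Given d = 6, check d ≤ 12: YES.
Slack = (n − k + 1) − d = 6.
The code is NOT MDS (slack = 6 > 0).
Description: the claimed parameters are [15, 4, 6]_4; such a code would be non-MDS.


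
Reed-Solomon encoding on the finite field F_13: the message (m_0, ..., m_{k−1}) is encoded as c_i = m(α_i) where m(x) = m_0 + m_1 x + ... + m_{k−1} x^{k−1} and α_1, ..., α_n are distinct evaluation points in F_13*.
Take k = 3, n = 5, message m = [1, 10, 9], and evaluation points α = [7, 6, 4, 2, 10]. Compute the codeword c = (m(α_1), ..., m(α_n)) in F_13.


c = [5, 8, 3, 5, 0]

Message polynomial: m(x) = 1 + 10·x + 9·x^2 (mod 13).
For each evaluation point α_i, compute m(α_i) mod 13:
  α_1 = 7: Horner steps 9 → 8 → 5, so m(7) = 5.
  α_2 = 6: Horner steps 9 → 12 → 8, so m(6) = 8.
  α_3 = 4: Horner steps 9 → 7 → 3, so m(4) = 3.
  α_4 = 2: Horner steps 9 → 2 → 5, so m(2) = 5.
  α_5 = 10: Horner steps 9 → 9 → 0, so m(10) = 0.
Codeword c = [5, 8, 3, 5, 0] ∈ F_13^5.


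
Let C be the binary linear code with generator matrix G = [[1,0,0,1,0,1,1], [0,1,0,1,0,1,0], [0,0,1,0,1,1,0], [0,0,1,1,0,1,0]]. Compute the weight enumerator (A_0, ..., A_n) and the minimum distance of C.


Weight distribution: A_0 = 1, A_2 = 2, A_3 = 6, A_4 = 3, A_5 = 2, A_6 = 2. Minimum distance d = 2.

Enumerate all 2^4 = 16 messages m ∈ F_2^4.
For each, compute codeword c = mG in F_2^7, then tally its weight.
  m = 0000 → c = 0000000, weight = 0.
  m = 1000 → c = 1001011, weight = 4.
  m = 0100 → c = 0101010, weight = 3.
  m = 1100 → c = 1100001, weight = 3.
  m = 0010 → c = 0010110, weight = 3.
  m = 1010 → c = 1011101, weight = 5.
  m = 0110 → c = 0111100, weight = 4.
  m = 1110 → c = 1110111, weight = 6.
  m = 0001 → c = 0011010, weight = 3.
  m = 1001 → c = 1010001, weight = 3.
  m = 0101 → c = 0110000, weight = 2.
  m = 1101 → c = 1111011, weight = 6.
  m = 0011 → c = 0001100, weight = 2.
  m = 1011 → c = 1000111, weight = 4.
  m = 0111 → c = 0100110, weight = 3.
  m = 1111 → c = 1101101, weight = 5.
Tally weights:
  weight 0: 1 codewords.
  weight 2: 2 codewords.
  weight 3: 6 codewords.
  weight 4: 3 codewords.
  weight 5: 2 codewords.
  weight 6: 2 codewords.
Minimum distance d = smallest w > 0 with A_w > 0 = 2.
Sanity: Σ A_w = 16 = 2^4 = 16 ✓.


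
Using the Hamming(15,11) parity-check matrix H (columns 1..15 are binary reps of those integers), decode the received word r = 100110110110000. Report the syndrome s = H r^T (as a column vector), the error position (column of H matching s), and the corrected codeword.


s = (1, 1, 1, 0)^T, error position = 14, corrected codeword c = 100110110110010

Compute s = H r^T mod 2 one row at a time:
  s_1 = 1 + 0 + 1 + 1 + 0 + 0 + 0 + 0 = 3 ≡ 1 (mod 2).
  s_2 = 1 + 1 + 0 + 1 + 0 + 0 + 0 + 0 = 3 ≡ 1 (mod 2).
  s_3 = 0 + 0 + 0 + 1 + 1 + 1 + 0 + 0 = 3 ≡ 1 (mod 2).
  s_4 = 1 + 0 + 1 + 1 + 0 + 1 + 0 + 0 = 4 ≡ 0 (mod 2).
s = (1, 1, 1, 0)^T — this equals column 14 of H (binary 1110), so error is at position 14.
Correct: flip bit 14 of r = 100110110110000 to get c = 100110110110010.


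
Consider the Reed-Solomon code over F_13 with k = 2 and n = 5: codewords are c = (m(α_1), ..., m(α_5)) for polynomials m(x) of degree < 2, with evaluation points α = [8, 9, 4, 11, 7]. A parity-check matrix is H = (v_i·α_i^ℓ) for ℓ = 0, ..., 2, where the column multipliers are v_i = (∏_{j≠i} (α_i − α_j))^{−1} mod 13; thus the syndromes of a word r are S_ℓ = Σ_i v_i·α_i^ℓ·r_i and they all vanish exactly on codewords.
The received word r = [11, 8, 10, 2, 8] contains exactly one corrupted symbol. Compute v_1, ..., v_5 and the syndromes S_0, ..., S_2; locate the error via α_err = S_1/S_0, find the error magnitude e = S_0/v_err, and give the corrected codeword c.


S = (10, 5, 9), error at position 5, error magnitude e = 7, c = [11, 8, 10, 2, 1].

Step 1: column multipliers v_i = (∏_{j≠i}(α_i − α_j))^{−1} mod 13.
  i = 1 (α = 8): (8−9)(8−4)(8−11)(8−7) = (−1)·4·(−3)·1 = 12 ≡ 12, so v_1 = 12^{−1} = 12 (mod 13).
  i = 2 (α = 9): (9−8)(9−4)(9−11)(9−7) = 1·5·(−2)·2 = −20 ≡ 6, so v_2 = 6^{−1} = 11 (mod 13).
  i = 3 (α = 4): (4−8)(4−9)(4−11)(4−7) = (−4)·(−5)·(−7)·(−3) = 420 ≡ 4, so v_3 = 4^{−1} = 10 (mod 13).
  i = 4 (α = 11): (11−8)(11−9)(11−4)(11−7) = 3·2·7·4 = 168 ≡ 12, so v_4 = 12^{−1} = 12 (mod 13).
  i = 5 (α = 7): (7−8)(7−9)(7−4)(7−11) = (−1)·(−2)·3·(−4) = −24 ≡ 2, so v_5 = 2^{−1} = 7 (mod 13).
  v = [12, 11, 10, 12, 7].
Step 2: syndromes of r = [11, 8, 10, 2, 8] (all sums mod 13).
  S_0 = Σ v_i r_i = 12·11 + 11·8 + 10·10 + 12·2 + 7·8 = 400 ≡ 10.
  S_1 = Σ v_i α_i r_i = 12·8·11 + 11·9·8 + 10·4·10 + 12·11·2 + 7·7·8 = 2904 ≡ 5.
  α_i^2 mod 13 = [12, 3, 3, 4, 10].
  S_2 = Σ v_i α_i^2 r_i = 12·12·11 + 11·3·8 + 10·3·10 + 12·4·2 + 7·10·8 = 2804 ≡ 9.
  S = (10, 5, 9) ≠ 0, so r is not a codeword (an error is present).
Step 3: locate the error. For a single error e at position i, S_ℓ = v_i·e·α_i^ℓ, so α_err = S_1/S_0.
  S_0^{−1} = 10^{−1} = 4 (mod 13), so α_err = 5·4 = 20 ≡ 7 = α_5. Error position i = 5.
  Consistency check: S_2/S_1 = 9·8 = 72 ≡ 7 = α_err ✓ (single-error assumption holds).
Step 4: error magnitude e = S_0/v_5 = S_0·∏_{j≠5}(α_5 − α_j) = 10·2 = 20 ≡ 7 (mod 13).
Step 5: correct position 5: c_5 = r_5 − e = 8 − 7 ≡ 1 (mod 13). Hence c = [11, 8, 10, 2, 1].
  Check: interpolating c through the α_i gives m(x) = 9 + 10·x (degree < 2) with m(α_i) = c_i for every i, so c is indeed a codeword.


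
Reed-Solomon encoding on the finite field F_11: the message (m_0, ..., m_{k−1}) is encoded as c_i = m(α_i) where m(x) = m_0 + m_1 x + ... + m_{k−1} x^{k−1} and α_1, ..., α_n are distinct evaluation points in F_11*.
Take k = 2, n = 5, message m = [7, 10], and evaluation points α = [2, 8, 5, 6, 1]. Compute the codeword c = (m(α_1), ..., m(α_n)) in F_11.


c = [5, 10, 2, 1, 6]

Message polynomial: m(x) = 7 + 10·x (mod 11).
For each evaluation point α_i, compute m(α_i) mod 11:
  α_1 = 2: Horner steps 10 → 5, so m(2) = 5.
  α_2 = 8: Horner steps 10 → 10, so m(8) = 10.
  α_3 = 5: Horner steps 10 → 2, so m(5) = 2.
  α_4 = 6: Horner steps 10 → 1, so m(6) = 1.
  α_5 = 1: Horner steps 10 → 6, so m(1) = 6.
Codeword c = [5, 10, 2, 1, 6] ∈ F_11^5.


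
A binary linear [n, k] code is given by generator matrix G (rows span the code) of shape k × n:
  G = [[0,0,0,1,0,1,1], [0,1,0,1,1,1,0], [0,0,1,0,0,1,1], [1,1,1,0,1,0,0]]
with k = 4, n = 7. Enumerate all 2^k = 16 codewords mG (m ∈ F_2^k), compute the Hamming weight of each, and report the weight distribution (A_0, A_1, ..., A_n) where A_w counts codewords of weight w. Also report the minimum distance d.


Weight distribution: A_0 = 1, A_2 = 2, A_3 = 5, A_4 = 5, A_5 = 2, A_7 = 1. Minimum distance d = 2.

Enumerate all 2^4 = 16 messages m ∈ F_2^4.
For each, compute codeword c = mG in F_2^7, then tally its weight.
  m = 0000 → c = 0000000, weight = 0.
  m = 1000 → c = 0001011, weight = 3.
  m = 0100 → c = 0101110, weight = 4.
  m = 1100 → c = 0100101, weight = 3.
  m = 0010 → c = 0010011, weight = 3.
  m = 1010 → c = 0011000, weight = 2.
  m = 0110 → c = 0111101, weight = 5.
  m = 1110 → c = 0110110, weight = 4.
  m = 0001 → c = 1110100, weight = 4.
  m = 1001 → c = 1111111, weight = 7.
  m = 0101 → c = 1011010, weight = 4.
  m = 1101 → c = 1010001, weight = 3.
  m = 0011 → c = 1100111, weight = 5.
  m = 1011 → c = 1101100, weight = 4.
  m = 0111 → c = 1001001, weight = 3.
  m = 1111 → c = 1000010, weight = 2.
Tally weights:
  weight 0: 1 codewords.
  weight 2: 2 codewords.
  weight 3: 5 codewords.
  weight 4: 5 codewords.
  weight 5: 2 codewords.
  weight 7: 1 codewords.
Minimum distance d = smallest w > 0 with A_w > 0 = 2.
Sanity: Σ A_w = 16 = 2^4 = 16 ✓.


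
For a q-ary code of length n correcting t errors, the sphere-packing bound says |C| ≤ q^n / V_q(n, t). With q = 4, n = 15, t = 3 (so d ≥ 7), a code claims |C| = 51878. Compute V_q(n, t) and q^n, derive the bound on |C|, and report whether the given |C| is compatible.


V_q(n, t) = 13276, q^n = 1073741824, Hamming bound = 80878, |C| = 51878 ≤ bound (satisfied).

Step 1: Compute V_q(n, t) = Σ_{j=0}^3 C(n, j) (q−1)^j.
  j = 0: C(15,0)·(3)^0 = 1·1 = 1.
  j = 1: C(15,1)·(3)^1 = 15·3 = 45.
  j = 2: C(15,2)·(3)^2 = 105·9 = 945.
  j = 3: C(15,3)·(3)^3 = 455·27 = 12285.
  V_q(n, t) = 1 + 45 + 945 + 12285 = 13276.
Step 2: q^n = 4^15 = 1073741824.
Step 3: Hamming bound ⌊q^n / V_q(n,t)⌋ = ⌊1073741824/13276⌋ = 80878.
Step 4: Compare |C| = 51878 to 80878: satisfied.
The claimed |C| lies below the Hamming bound.


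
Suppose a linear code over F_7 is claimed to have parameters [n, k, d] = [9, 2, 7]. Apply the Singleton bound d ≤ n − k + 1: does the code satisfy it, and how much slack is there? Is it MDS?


Singleton RHS = n − k + 1 = 8, slack = 1, bound satisfied, not MDS.

Singleton bound: d ≤ n − k + 1.
Here n = 9, k = 2, so n − k + 1 = 8.
Given d = 7, check d ≤ 8: YES.
Slack = (n − k + 1) − d = 1.
The code is NOT MDS (slack = 1 > 0).
Description: the claimed parameters are [9, 2, 7]_7; such a code would be non-MDS.


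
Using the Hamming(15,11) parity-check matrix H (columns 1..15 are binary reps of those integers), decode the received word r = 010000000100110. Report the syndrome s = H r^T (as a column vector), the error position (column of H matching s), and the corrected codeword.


s = (1, 0, 1, 1)^T, error position = 11, corrected codeword c = 010000000110110

Compute s = H r^T mod 2 one row at a time:
  s_1 = 0 + 0 + 1 + 0 + 0 + 1 + 1 + 0 = 3 ≡ 1 (mod 2).
  s_2 = 0 + 0 + 0 + 0 + 0 + 1 + 1 + 0 = 2 ≡ 0 (mod 2).
  s_3 = 1 + 0 + 0 + 0 + 1 + 0 + 1 + 0 = 3 ≡ 1 (mod 2).
  s_4 = 0 + 0 + 0 + 0 + 0 + 0 + 1 + 0 = 1 ≡ 1 (mod 2).
s = (1, 0, 1, 1)^T — this equals column 11 of H (binary 1011), so error is at position 11.
Correct: flip bit 11 of r = 010000000100110 to get c = 010000000110110.


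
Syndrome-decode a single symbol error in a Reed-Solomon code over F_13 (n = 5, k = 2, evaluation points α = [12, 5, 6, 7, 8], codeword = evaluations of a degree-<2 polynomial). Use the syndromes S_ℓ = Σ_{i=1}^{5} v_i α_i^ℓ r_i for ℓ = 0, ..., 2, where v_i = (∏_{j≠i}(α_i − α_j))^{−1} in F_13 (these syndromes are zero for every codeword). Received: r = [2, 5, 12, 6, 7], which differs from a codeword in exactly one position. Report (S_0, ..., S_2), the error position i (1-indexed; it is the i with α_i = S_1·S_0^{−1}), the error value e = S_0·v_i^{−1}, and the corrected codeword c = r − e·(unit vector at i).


S = (10, 2, 3), error at position 5, error magnitude e = 7, c = [2, 5, 12, 6, 0].

Step 1: column multipliers v_i = (∏_{j≠i}(α_i − α_j))^{−1} mod 13.
  i = 1 (α = 12): (12−5)(12−6)(12−7)(12−8) = 7·6·5·4 = 840 ≡ 8, so v_1 = 8^{−1} = 5 (mod 13).
  i = 2 (α = 5): (5−12)(5−6)(5−7)(5−8) = (−7)·(−1)·(−2)·(−3) = 42 ≡ 3, so v_2 = 3^{−1} = 9 (mod 13).
  i = 3 (α = 6): (6−12)(6−5)(6−7)(6−8) = (−6)·1·(−1)·(−2) = −12 ≡ 1, so v_3 = 1^{−1} = 1 (mod 13).
  i = 4 (α = 7): (7−12)(7−5)(7−6)(7−8) = (−5)·2·1·(−1) = 10 ≡ 10, so v_4 = 10^{−1} = 4 (mod 13).
  i = 5 (α = 8): (8−12)(8−5)(8−6)(8−7) = (−4)·3·2·1 = −24 ≡ 2, so v_5 = 2^{−1} = 7 (mod 13).
  v = [5, 9, 1, 4, 7].
Step 2: syndromes of r = [2, 5, 12, 6, 7] (all sums mod 13).
  S_0 = Σ v_i r_i = 5·2 + 9·5 + 1·12 + 4·6 + 7·7 = 140 ≡ 10.
  S_1 = Σ v_i α_i r_i = 5·12·2 + 9·5·5 + 1·6·12 + 4·7·6 + 7·8·7 = 977 ≡ 2.
  α_i^2 mod 13 = [1, 12, 10, 10, 12].
  S_2 = Σ v_i α_i^2 r_i = 5·1·2 + 9·12·5 + 1·10·12 + 4·10·6 + 7·12·7 = 1498 ≡ 3.
  S = (10, 2, 3) ≠ 0, so r is not a codeword (an error is present).
Step 3: locate the error. For a single error e at position i, S_ℓ = v_i·e·α_i^ℓ, so α_err = S_1/S_0.
  S_0^{−1} = 10^{−1} = 4 (mod 13), so α_err = 2·4 = 8 ≡ 8 = α_5. Error position i = 5.
  Consistency check: S_2/S_1 = 3·7 = 21 ≡ 8 = α_err ✓ (single-error assumption holds).
Step 4: error magnitude e = S_0/v_5 = S_0·∏_{j≠5}(α_5 − α_j) = 10·2 = 20 ≡ 7 (mod 13).
Step 5: correct position 5: c_5 = r_5 − e = 7 − 7 ≡ 0 (mod 13). Hence c = [2, 5, 12, 6, 0].
  Check: interpolating c through the α_i gives m(x) = 9 + 7·x (degree < 2) with m(α_i) = c_i for every i, so c is indeed a codeword.


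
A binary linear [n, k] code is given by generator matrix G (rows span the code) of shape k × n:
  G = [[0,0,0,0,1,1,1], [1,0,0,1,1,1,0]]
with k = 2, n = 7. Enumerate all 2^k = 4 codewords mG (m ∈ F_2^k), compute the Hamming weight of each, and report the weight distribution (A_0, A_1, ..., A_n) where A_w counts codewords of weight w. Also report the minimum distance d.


Weight distribution: A_0 = 1, A_3 = 2, A_4 = 1. Minimum distance d = 3.

Enumerate all 2^2 = 4 messages m ∈ F_2^2.
For each, compute codeword c = mG in F_2^7, then tally its weight.
  m = 00 → c = 0000000, weight = 0.
  m = 10 → c = 0000111, weight = 3.
  m = 01 → c = 1001110, weight = 4.
  m = 11 → c = 1001001, weight = 3.
Tally weights:
  weight 0: 1 codewords.
  weight 3: 2 codewords.
  weight 4: 1 codewords.
Minimum distance d = smallest w > 0 with A_w > 0 = 3.
Sanity: Σ A_w = 4 = 2^2 = 4 ✓.


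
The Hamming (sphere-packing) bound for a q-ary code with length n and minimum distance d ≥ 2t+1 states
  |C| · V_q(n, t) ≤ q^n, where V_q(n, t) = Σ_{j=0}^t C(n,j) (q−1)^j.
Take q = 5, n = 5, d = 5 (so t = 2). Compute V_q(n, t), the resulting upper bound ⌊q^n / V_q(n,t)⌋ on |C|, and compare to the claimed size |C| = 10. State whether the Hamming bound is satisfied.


V_q(n, t) = 181, q^n = 3125, Hamming bound = 17, |C| = 10 ≤ bound (satisfied).

Step 1: Compute V_q(n, t) = Σ_{j=0}^2 C(n, j) (q−1)^j.
  j = 0: C(5,0)·(4)^0 = 1·1 = 1.
  j = 1: C(5,1)·(4)^1 = 5·4 = 20.
  j = 2: C(5,2)·(4)^2 = 10·16 = 160.
  V_q(n, t) = 1 + 20 + 160 = 181.
Step 2: q^n = 5^5 = 3125.
Step 3: Hamming bound ⌊q^n / V_q(n,t)⌋ = ⌊3125/181⌋ = 17.
Step 4: Compare |C| = 10 to 17: satisfied.
The claimed |C| lies below the Hamming bound.


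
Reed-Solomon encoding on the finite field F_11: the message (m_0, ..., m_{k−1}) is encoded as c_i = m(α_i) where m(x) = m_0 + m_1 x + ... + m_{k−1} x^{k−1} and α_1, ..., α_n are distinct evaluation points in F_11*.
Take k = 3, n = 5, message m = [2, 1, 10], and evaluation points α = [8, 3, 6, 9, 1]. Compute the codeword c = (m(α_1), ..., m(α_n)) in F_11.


c = [1, 7, 5, 7, 2]

Message polynomial: m(x) = 2 + 1·x + 10·x^2 (mod 11).
For each evaluation point α_i, compute m(α_i) mod 11:
  α_1 = 8: Horner steps 10 → 4 → 1, so m(8) = 1.
  α_2 = 3: Horner steps 10 → 9 → 7, so m(3) = 7.
  α_3 = 6: Horner steps 10 → 6 → 5, so m(6) = 5.
  α_4 = 9: Horner steps 10 → 3 → 7, so m(9) = 7.
  α_5 = 1: Horner steps 10 → 0 → 2, so m(1) = 2.
Codeword c = [1, 7, 5, 7, 2] ∈ F_11^5.


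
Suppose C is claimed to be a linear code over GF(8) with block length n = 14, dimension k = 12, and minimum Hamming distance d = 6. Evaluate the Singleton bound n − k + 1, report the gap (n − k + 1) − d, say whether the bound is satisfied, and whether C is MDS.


Singleton RHS = n − k + 1 = 3, slack = -3, bound violated (no such code; not MDS).

Singleton bound: d ≤ n − k + 1.
Here n = 14, k = 12, so n − k + 1 = 3.
Given d = 6, check d ≤ 3: NO.
Slack = (n − k + 1) − d = -3.
The slack is negative: d = 6 exceeds n − k + 1 = 3 by 3, so the Singleton bound is violated and no linear [14, 12, 6]_8 code can exist. In particular it is not MDS (MDS requires d = n − k + 1 exactly).
Description: the claimed parameters are [14, 12, 6]_8; such a code would be impossible (violates the Singleton bound).


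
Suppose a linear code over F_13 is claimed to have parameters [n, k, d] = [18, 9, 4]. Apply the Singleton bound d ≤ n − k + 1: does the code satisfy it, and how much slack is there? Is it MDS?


Singleton RHS = n − k + 1 = 10, slack = 6, bound satisfied, not MDS.

Singleton bound: d ≤ n − k + 1.
Here n = 18, k = 9, so n − k + 1 = 10.
Given d = 4, check d ≤ 10: YES.
Slack = (n − k + 1) − d = 6.
The code is NOT MDS (slack = 6 > 0).
Description: the claimed parameters are [18, 9, 4]_13; such a code would be non-MDS.


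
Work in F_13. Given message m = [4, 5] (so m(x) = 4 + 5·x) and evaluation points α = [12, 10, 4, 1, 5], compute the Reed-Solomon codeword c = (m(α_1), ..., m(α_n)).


c = [12, 2, 11, 9, 3]

Message polynomial: m(x) = 4 + 5·x (mod 13).
For each evaluation point α_i, compute m(α_i) mod 13:
  α_1 = 12: Horner steps 5 → 12, so m(12) = 12.
  α_2 = 10: Horner steps 5 → 2, so m(10) = 2.
  α_3 = 4: Horner steps 5 → 11, so m(4) = 11.
  α_4 = 1: Horner steps 5 → 9, so m(1) = 9.
  α_5 = 5: Horner steps 5 → 3, so m(5) = 3.
Codeword c = [12, 2, 11, 9, 3] ∈ F_13^5.


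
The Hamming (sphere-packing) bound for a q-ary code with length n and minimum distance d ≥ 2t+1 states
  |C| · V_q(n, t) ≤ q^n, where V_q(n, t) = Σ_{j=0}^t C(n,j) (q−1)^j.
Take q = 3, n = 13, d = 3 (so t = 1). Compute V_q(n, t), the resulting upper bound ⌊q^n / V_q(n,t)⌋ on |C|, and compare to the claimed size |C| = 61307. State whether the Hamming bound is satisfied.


V_q(n, t) = 27, q^n = 1594323, Hamming bound = 59049, |C| = 61307 > bound (violated).

Step 1: Compute V_q(n, t) = Σ_{j=0}^1 C(n, j) (q−1)^j.
  j = 0: C(13,0)·(2)^0 = 1·1 = 1.
  j = 1: C(13,1)·(2)^1 = 13·2 = 26.
  V_q(n, t) = 1 + 26 = 27.
Step 2: q^n = 3^13 = 1594323.
Step 3: Hamming bound ⌊q^n / V_q(n,t)⌋ = ⌊1594323/27⌋ = 59049.
Step 4: Compare |C| = 61307 to 59049: violated.
The claimed |C| lies above the Hamming bound, so no 3-ary code of length 13 with d ≥ 3 can have 61307 codewords.


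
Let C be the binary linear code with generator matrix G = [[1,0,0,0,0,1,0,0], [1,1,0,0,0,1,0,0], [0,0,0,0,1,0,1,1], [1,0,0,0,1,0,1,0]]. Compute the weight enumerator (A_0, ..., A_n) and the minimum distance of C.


Weight distribution: A_0 = 1, A_1 = 1, A_2 = 3, A_3 = 6, A_4 = 3, A_5 = 1, A_6 = 1. Minimum distance d = 1.

Enumerate all 2^4 = 16 messages m ∈ F_2^4.
For each, compute codeword c = mG in F_2^8, then tally its weight.
  m = 0000 → c = 00000000, weight = 0.
  m = 1000 → c = 10000100, weight = 2.
  m = 0100 → c = 11000100, weight = 3.
  m = 1100 → c = 01000000, weight = 1.
  m = 0010 → c = 00001011, weight = 3.
  m = 1010 → c = 10001111, weight = 5.
  m = 0110 → c = 11001111, weight = 6.
  m = 1110 → c = 01001011, weight = 4.
  m = 0001 → c = 10001010, weight = 3.
  m = 1001 → c = 00001110, weight = 3.
  m = 0101 → c = 01001110, weight = 4.
  m = 1101 → c = 11001010, weight = 4.
  m = 0011 → c = 10000001, weight = 2.
  m = 1011 → c = 00000101, weight = 2.
  m = 0111 → c = 01000101, weight = 3.
  m = 1111 → c = 11000001, weight = 3.
Tally weights:
  weight 0: 1 codewords.
  weight 1: 1 codewords.
  weight 2: 3 codewords.
  weight 3: 6 codewords.
  weight 4: 3 codewords.
  weight 5: 1 codewords.
  weight 6: 1 codewords.
Minimum distance d = smallest w > 0 with A_w > 0 = 1.
Sanity: Σ A_w = 16 = 2^4 = 16 ✓.


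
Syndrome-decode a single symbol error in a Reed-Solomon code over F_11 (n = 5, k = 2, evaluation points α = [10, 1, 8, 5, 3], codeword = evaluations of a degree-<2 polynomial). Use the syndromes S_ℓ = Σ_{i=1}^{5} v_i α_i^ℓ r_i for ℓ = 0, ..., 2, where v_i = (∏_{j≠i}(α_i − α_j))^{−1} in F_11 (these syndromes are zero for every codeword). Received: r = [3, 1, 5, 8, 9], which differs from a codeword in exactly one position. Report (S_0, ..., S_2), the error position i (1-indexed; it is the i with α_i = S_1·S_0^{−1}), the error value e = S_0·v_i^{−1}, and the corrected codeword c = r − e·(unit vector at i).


S = (7, 10, 8), error at position 5, error magnitude e = 10, c = [3, 1, 5, 8, 10].

Step 1: column multipliers v_i = (∏_{j≠i}(α_i − α_j))^{−1} mod 11.
  i = 1 (α = 10): (10−1)(10−8)(10−5)(10−3) = 9·2·5·7 = 630 ≡ 3, so v_1 = 3^{−1} = 4 (mod 11).
  i = 2 (α = 1): (1−10)(1−8)(1−5)(1−3) = (−9)·(−7)·(−4)·(−2) = 504 ≡ 9, so v_2 = 9^{−1} = 5 (mod 11).
  i = 3 (α = 8): (8−10)(8−1)(8−5)(8−3) = (−2)·7·3·5 = −210 ≡ 10, so v_3 = 10^{−1} = 10 (mod 11).
  i = 4 (α = 5): (5−10)(5−1)(5−8)(5−3) = (−5)·4·(−3)·2 = 120 ≡ 10, so v_4 = 10^{−1} = 10 (mod 11).
  i = 5 (α = 3): (3−10)(3−1)(3−8)(3−5) = (−7)·2·(−5)·(−2) = −140 ≡ 3, so v_5 = 3^{−1} = 4 (mod 11).
  v = [4, 5, 10, 10, 4].
Step 2: syndromes of r = [3, 1, 5, 8, 9] (all sums mod 11).
  S_0 = Σ v_i r_i = 4·3 + 5·1 + 10·5 + 10·8 + 4·9 = 183 ≡ 7.
  S_1 = Σ v_i α_i r_i = 4·10·3 + 5·1·1 + 10·8·5 + 10·5·8 + 4·3·9 = 1033 ≡ 10.
  α_i^2 mod 11 = [1, 1, 9, 3, 9].
  S_2 = Σ v_i α_i^2 r_i = 4·1·3 + 5·1·1 + 10·9·5 + 10·3·8 + 4·9·9 = 1031 ≡ 8.
  S = (7, 10, 8) ≠ 0, so r is not a codeword (an error is present).
Step 3: locate the error. For a single error e at position i, S_ℓ = v_i·e·α_i^ℓ, so α_err = S_1/S_0.
  S_0^{−1} = 7^{−1} = 8 (mod 11), so α_err = 10·8 = 80 ≡ 3 = α_5. Error position i = 5.
  Consistency check: S_2/S_1 = 8·10 = 80 ≡ 3 = α_err ✓ (single-error assumption holds).
Step 4: error magnitude e = S_0/v_5 = S_0·∏_{j≠5}(α_5 − α_j) = 7·3 = 21 ≡ 10 (mod 11).
Step 5: correct position 5: c_5 = r_5 − e = 9 − 10 ≡ 10 (mod 11). Hence c = [3, 1, 5, 8, 10].
  Check: interpolating c through the α_i gives m(x) = 2 + 10·x (degree < 2) with m(α_i) = c_i for every i, so c is indeed a codeword.


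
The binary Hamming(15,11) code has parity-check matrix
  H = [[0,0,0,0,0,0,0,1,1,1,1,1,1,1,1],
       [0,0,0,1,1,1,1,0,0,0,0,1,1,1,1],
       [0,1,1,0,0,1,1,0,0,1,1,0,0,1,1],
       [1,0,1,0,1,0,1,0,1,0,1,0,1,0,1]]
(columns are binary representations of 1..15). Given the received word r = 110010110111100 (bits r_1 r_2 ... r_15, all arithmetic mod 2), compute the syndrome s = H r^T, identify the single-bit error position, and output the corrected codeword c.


s = (1, 0, 0, 1)^T, error position = 9, corrected codeword c = 110010111111100

Compute s = H r^T mod 2 one row at a time:
  s_1 = 1 + 0 + 1 + 1 + 1 + 1 + 0 + 0 = 5 ≡ 1 (mod 2).
  s_2 = 0 + 1 + 0 + 1 + 1 + 1 + 0 + 0 = 4 ≡ 0 (mod 2).
  s_3 = 1 + 0 + 0 + 1 + 1 + 1 + 0 + 0 = 4 ≡ 0 (mod 2).
  s_4 = 1 + 0 + 1 + 1 + 0 + 1 + 1 + 0 = 5 ≡ 1 (mod 2).
s = (1, 0, 0, 1)^T — this equals column 9 of H (binary 1001), so error is at position 9.
Correct: flip bit 9 of r = 110010110111100 to get c = 110010111111100.


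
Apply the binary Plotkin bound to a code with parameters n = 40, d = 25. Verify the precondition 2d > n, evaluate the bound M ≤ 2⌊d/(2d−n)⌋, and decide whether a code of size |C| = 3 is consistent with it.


Plotkin bound M ≤ 4; given |C| = 3 ≤ bound (satisfied).

Check applicability: 2d = 50, n = 40.
2d − n = 10 > 0, so Plotkin applies.
Compute d/(2d−n) = 25/10 ≈ 2.5000.
⌊d/(2d−n)⌋ = 2.
Plotkin bound: M ≤ 2·2 = 4.
Given |C| = 3, check: satisfied.
This |C| is below the Plotkin bound.


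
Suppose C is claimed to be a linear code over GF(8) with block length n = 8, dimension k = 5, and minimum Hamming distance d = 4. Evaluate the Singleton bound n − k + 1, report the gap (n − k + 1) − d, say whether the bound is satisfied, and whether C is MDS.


Singleton RHS = n − k + 1 = 4, slack = 0, bound satisfied, MDS.

Singleton bound: d ≤ n − k + 1.
Here n = 8, k = 5, so n − k + 1 = 4.
Given d = 4, check d ≤ 4: YES.
Slack = (n − k + 1) − d = 0.
The code is MDS (slack = 0).
Description: the claimed parameters are [8, 5, 4]_8; such a code would be MDS (meets Singleton bound).
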